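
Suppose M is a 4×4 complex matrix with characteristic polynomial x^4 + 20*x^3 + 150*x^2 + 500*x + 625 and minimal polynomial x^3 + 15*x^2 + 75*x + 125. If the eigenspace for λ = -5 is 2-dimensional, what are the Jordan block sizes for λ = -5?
Block sizes for λ = -5: [3, 1]

Step 1 — from the characteristic polynomial, algebraic multiplicity of λ = -5 is 4. From dim ker(M − (-5)·I) = 2, there are exactly 2 Jordan blocks for λ = -5.
Step 2 — from the minimal polynomial, the factor (x + 5)^3 tells us the largest block for λ = -5 has size 3.
Step 3 — with total size 4, 2 blocks, and largest block 3, the block sizes (in nonincreasing order) are [3, 1].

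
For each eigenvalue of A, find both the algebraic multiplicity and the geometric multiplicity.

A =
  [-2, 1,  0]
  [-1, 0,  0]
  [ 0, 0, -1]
λ = -1: alg = 3, geom = 2

Step 1 — factor the characteristic polynomial to read off the algebraic multiplicities:
  χ_A(x) = (x + 1)^3

Step 2 — compute geometric multiplicities via the rank-nullity identity g(λ) = n − rank(A − λI):
  rank(A − (-1)·I) = 1, so dim ker(A − (-1)·I) = n − 1 = 2

Summary:
  λ = -1: algebraic multiplicity = 3, geometric multiplicity = 2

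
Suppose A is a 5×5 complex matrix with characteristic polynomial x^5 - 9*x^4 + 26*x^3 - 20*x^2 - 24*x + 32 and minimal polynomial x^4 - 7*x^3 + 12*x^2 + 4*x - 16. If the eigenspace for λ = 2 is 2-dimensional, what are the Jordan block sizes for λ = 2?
Block sizes for λ = 2: [2, 1]

Step 1 — from the characteristic polynomial, algebraic multiplicity of λ = 2 is 3. From dim ker(A − (2)·I) = 2, there are exactly 2 Jordan blocks for λ = 2.
Step 2 — from the minimal polynomial, the factor (x − 2)^2 tells us the largest block for λ = 2 has size 2.
Step 3 — with total size 3, 2 blocks, and largest block 2, the block sizes (in nonincreasing order) are [2, 1].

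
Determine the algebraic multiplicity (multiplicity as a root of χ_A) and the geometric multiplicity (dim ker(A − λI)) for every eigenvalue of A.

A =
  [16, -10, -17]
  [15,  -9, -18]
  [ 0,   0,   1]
λ = 1: alg = 2, geom = 1; λ = 6: alg = 1, geom = 1

Step 1 — factor the characteristic polynomial to read off the algebraic multiplicities:
  χ_A(x) = (x - 6)*(x - 1)^2

Step 2 — compute geometric multiplicities via the rank-nullity identity g(λ) = n − rank(A − λI):
  rank(A − (1)·I) = 2, so dim ker(A − (1)·I) = n − 2 = 1
  rank(A − (6)·I) = 2, so dim ker(A − (6)·I) = n − 2 = 1

Summary:
  λ = 1: algebraic multiplicity = 2, geometric multiplicity = 1
  λ = 6: algebraic multiplicity = 1, geometric multiplicity = 1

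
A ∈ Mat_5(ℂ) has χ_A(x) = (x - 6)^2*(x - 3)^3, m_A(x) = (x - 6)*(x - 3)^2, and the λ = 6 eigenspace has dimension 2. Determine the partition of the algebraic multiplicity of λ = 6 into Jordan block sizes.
Block sizes for λ = 6: [1, 1]

Step 1 — from the characteristic polynomial, algebraic multiplicity of λ = 6 is 2. From dim ker(A − (6)·I) = 2, there are exactly 2 Jordan blocks for λ = 6.
Step 2 — from the minimal polynomial, the factor (x − 6) tells us the largest block for λ = 6 has size 1.
Step 3 — with total size 2, 2 blocks, and largest block 1, the block sizes (in nonincreasing order) are [1, 1].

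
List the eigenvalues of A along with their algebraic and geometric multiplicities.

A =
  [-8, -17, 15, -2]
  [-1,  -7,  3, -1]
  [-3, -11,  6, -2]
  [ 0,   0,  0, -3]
λ = -3: alg = 4, geom = 2

Step 1 — factor the characteristic polynomial to read off the algebraic multiplicities:
  χ_A(x) = (x + 3)^4

Step 2 — compute geometric multiplicities via the rank-nullity identity g(λ) = n − rank(A − λI):
  rank(A − (-3)·I) = 2, so dim ker(A − (-3)·I) = n − 2 = 2

Summary:
  λ = -3: algebraic multiplicity = 4, geometric multiplicity = 2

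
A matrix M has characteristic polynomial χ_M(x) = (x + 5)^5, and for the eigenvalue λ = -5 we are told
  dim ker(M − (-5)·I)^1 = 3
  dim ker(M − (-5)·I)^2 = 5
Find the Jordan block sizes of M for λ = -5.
Block sizes for λ = -5: [2, 2, 1]

From the dimensions of kernels of powers, the number of Jordan blocks of size at least j is d_j − d_{j−1} where d_j = dim ker(N^j) (with d_0 = 0). Computing the differences gives [3, 2].
The number of blocks of size exactly k is (#blocks of size ≥ k) − (#blocks of size ≥ k + 1), so the partition is: 1 block(s) of size 1, 2 block(s) of size 2.
In nonincreasing order the block sizes are [2, 2, 1].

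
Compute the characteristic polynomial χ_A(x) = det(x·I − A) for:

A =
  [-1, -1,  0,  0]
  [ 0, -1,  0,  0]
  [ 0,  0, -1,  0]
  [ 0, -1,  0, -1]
x^4 + 4*x^3 + 6*x^2 + 4*x + 1

Expanding det(x·I − A) (e.g. by cofactor expansion or by noting that A is similar to its Jordan form J, which has the same characteristic polynomial as A) gives
  χ_A(x) = x^4 + 4*x^3 + 6*x^2 + 4*x + 1
which factors as (x + 1)^4. The eigenvalues (with algebraic multiplicities) are λ = -1 with multiplicity 4.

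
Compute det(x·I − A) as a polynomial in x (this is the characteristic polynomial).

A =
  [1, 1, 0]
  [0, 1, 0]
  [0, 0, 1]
x^3 - 3*x^2 + 3*x - 1

Expanding det(x·I − A) (e.g. by cofactor expansion or by noting that A is similar to its Jordan form J, which has the same characteristic polynomial as A) gives
  χ_A(x) = x^3 - 3*x^2 + 3*x - 1
which factors as (x - 1)^3. The eigenvalues (with algebraic multiplicities) are λ = 1 with multiplicity 3.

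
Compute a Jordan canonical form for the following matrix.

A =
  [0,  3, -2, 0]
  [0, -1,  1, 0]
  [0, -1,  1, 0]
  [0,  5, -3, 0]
J_3(0) ⊕ J_1(0)

The characteristic polynomial is
  det(x·I − A) = x^4

Eigenvalues and multiplicities (the geometric multiplicity of λ is n − rank(A − λI), which equals the number of Jordan blocks for λ):
  λ = 0: algebraic multiplicity = 4, geometric multiplicity = 2

Determining the block sizes for each eigenvalue:
  λ = 0: with am = 4 and gm = 2, the partition is not yet determined (e.g. several partitions of 4 into 2 parts exist). Let N = A − (0)·I. Computing rank(N^1) = 2, rank(N^2) = 1, rank(N^3) = 0; the number of blocks of size ≥ j is rank(N^{j−1}) − rank(N^j), giving [2, 1, 1]. So we have 1 block(s) of size 3, 1 block(s) of size 1 → block sizes [3, 1]

Assembling the blocks gives a Jordan form
J =
  [0, 1, 0, 0]
  [0, 0, 1, 0]
  [0, 0, 0, 0]
  [0, 0, 0, 0]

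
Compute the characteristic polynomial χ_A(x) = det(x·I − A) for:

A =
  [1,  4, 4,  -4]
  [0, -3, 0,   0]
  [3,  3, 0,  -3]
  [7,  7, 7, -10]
x^4 + 12*x^3 + 54*x^2 + 108*x + 81

Expanding det(x·I − A) (e.g. by cofactor expansion or by noting that A is similar to its Jordan form J, which has the same characteristic polynomial as A) gives
  χ_A(x) = x^4 + 12*x^3 + 54*x^2 + 108*x + 81
which factors as (x + 3)^4. The eigenvalues (with algebraic multiplicities) are λ = -3 with multiplicity 4.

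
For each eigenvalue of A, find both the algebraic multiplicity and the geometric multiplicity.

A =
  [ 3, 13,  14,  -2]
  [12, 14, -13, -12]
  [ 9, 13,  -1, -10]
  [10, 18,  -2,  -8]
λ = -4: alg = 1, geom = 1; λ = 4: alg = 3, geom = 1

Step 1 — factor the characteristic polynomial to read off the algebraic multiplicities:
  χ_A(x) = (x - 4)^3*(x + 4)

Step 2 — compute geometric multiplicities via the rank-nullity identity g(λ) = n − rank(A − λI):
  rank(A − (-4)·I) = 3, so dim ker(A − (-4)·I) = n − 3 = 1
  rank(A − (4)·I) = 3, so dim ker(A − (4)·I) = n − 3 = 1

Summary:
  λ = -4: algebraic multiplicity = 1, geometric multiplicity = 1
  λ = 4: algebraic multiplicity = 3, geometric multiplicity = 1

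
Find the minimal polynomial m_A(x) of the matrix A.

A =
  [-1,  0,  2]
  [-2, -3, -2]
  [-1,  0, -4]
x^2 + 5*x + 6

The characteristic polynomial is χ_A(x) = (x + 2)*(x + 3)^2, so the eigenvalues are known. The minimal polynomial is
  m_A(x) = Π_λ (x − λ)^{k_λ}
where k_λ is the size of the *largest* Jordan block for λ (equivalently, the smallest k with (A − λI)^k v = 0 for every generalised eigenvector v of λ).

  λ = -3: largest Jordan block has size 1, contributing (x + 3)
  λ = -2: largest Jordan block has size 1, contributing (x + 2)

So m_A(x) = (x + 2)*(x + 3) = x^2 + 5*x + 6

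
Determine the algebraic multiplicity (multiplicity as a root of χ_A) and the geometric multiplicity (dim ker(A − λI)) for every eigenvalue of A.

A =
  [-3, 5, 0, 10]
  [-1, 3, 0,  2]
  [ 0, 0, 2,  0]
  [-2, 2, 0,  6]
λ = 2: alg = 4, geom = 3

Step 1 — factor the characteristic polynomial to read off the algebraic multiplicities:
  χ_A(x) = (x - 2)^4

Step 2 — compute geometric multiplicities via the rank-nullity identity g(λ) = n − rank(A − λI):
  rank(A − (2)·I) = 1, so dim ker(A − (2)·I) = n − 1 = 3

Summary:
  λ = 2: algebraic multiplicity = 4, geometric multiplicity = 3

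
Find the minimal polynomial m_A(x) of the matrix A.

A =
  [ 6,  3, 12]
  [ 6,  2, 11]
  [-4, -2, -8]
x^3

The characteristic polynomial is χ_A(x) = x^3, so the eigenvalues are known. The minimal polynomial is
  m_A(x) = Π_λ (x − λ)^{k_λ}
where k_λ is the size of the *largest* Jordan block for λ (equivalently, the smallest k with (A − λI)^k v = 0 for every generalised eigenvector v of λ).

  λ = 0: largest Jordan block has size 3, contributing (x − 0)^3

So m_A(x) = x^3 = x^3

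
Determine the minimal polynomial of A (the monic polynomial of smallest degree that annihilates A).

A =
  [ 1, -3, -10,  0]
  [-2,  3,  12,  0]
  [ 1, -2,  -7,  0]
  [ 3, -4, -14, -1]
x^3 + 3*x^2 + 3*x + 1

The characteristic polynomial is χ_A(x) = (x + 1)^4, so the eigenvalues are known. The minimal polynomial is
  m_A(x) = Π_λ (x − λ)^{k_λ}
where k_λ is the size of the *largest* Jordan block for λ (equivalently, the smallest k with (A − λI)^k v = 0 for every generalised eigenvector v of λ).

  λ = -1: largest Jordan block has size 3, contributing (x + 1)^3

So m_A(x) = (x + 1)^3 = x^3 + 3*x^2 + 3*x + 1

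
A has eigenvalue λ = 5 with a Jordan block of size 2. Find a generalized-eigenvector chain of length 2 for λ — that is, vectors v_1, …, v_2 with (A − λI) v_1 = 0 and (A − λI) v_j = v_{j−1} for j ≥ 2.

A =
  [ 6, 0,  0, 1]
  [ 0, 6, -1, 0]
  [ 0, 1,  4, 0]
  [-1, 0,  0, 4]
A Jordan chain for λ = 5 of length 2:
v_1 = (1, 0, 0, -1)ᵀ
v_2 = (1, 0, 0, 0)ᵀ

Let N = A − (5)·I. We want v_2 with N^2 v_2 = 0 but N^1 v_2 ≠ 0; then v_{j-1} := N · v_j for j = 2, …, 2.

Pick v_2 = (1, 0, 0, 0)ᵀ.
Then v_1 = N · v_2 = (1, 0, 0, -1)ᵀ.

Sanity check: (A − (5)·I) v_1 = (0, 0, 0, 0)ᵀ = 0. ✓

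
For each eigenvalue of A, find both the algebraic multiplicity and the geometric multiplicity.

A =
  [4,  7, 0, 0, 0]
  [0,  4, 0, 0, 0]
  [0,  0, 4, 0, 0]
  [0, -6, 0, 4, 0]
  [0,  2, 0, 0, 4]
λ = 4: alg = 5, geom = 4

Step 1 — factor the characteristic polynomial to read off the algebraic multiplicities:
  χ_A(x) = (x - 4)^5

Step 2 — compute geometric multiplicities via the rank-nullity identity g(λ) = n − rank(A − λI):
  rank(A − (4)·I) = 1, so dim ker(A − (4)·I) = n − 1 = 4

Summary:
  λ = 4: algebraic multiplicity = 5, geometric multiplicity = 4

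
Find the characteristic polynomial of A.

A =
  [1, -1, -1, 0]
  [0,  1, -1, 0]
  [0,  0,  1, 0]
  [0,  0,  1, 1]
x^4 - 4*x^3 + 6*x^2 - 4*x + 1

Expanding det(x·I − A) (e.g. by cofactor expansion or by noting that A is similar to its Jordan form J, which has the same characteristic polynomial as A) gives
  χ_A(x) = x^4 - 4*x^3 + 6*x^2 - 4*x + 1
which factors as (x - 1)^4. The eigenvalues (with algebraic multiplicities) are λ = 1 with multiplicity 4.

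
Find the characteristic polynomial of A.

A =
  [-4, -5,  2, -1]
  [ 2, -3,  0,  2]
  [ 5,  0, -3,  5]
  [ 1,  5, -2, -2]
x^4 + 12*x^3 + 54*x^2 + 108*x + 81

Expanding det(x·I − A) (e.g. by cofactor expansion or by noting that A is similar to its Jordan form J, which has the same characteristic polynomial as A) gives
  χ_A(x) = x^4 + 12*x^3 + 54*x^2 + 108*x + 81
which factors as (x + 3)^4. The eigenvalues (with algebraic multiplicities) are λ = -3 with multiplicity 4.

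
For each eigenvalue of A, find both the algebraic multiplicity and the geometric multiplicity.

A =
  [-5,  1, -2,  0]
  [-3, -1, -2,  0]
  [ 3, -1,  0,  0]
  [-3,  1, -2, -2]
λ = -2: alg = 4, geom = 3

Step 1 — factor the characteristic polynomial to read off the algebraic multiplicities:
  χ_A(x) = (x + 2)^4

Step 2 — compute geometric multiplicities via the rank-nullity identity g(λ) = n − rank(A − λI):
  rank(A − (-2)·I) = 1, so dim ker(A − (-2)·I) = n − 1 = 3

Summary:
  λ = -2: algebraic multiplicity = 4, geometric multiplicity = 3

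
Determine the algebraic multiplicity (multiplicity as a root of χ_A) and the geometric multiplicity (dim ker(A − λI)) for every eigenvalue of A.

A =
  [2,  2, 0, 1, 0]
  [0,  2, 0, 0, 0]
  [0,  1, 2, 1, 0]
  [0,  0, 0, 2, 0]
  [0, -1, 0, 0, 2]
λ = 2: alg = 5, geom = 3

Step 1 — factor the characteristic polynomial to read off the algebraic multiplicities:
  χ_A(x) = (x - 2)^5

Step 2 — compute geometric multiplicities via the rank-nullity identity g(λ) = n − rank(A − λI):
  rank(A − (2)·I) = 2, so dim ker(A − (2)·I) = n − 2 = 3

Summary:
  λ = 2: algebraic multiplicity = 5, geometric multiplicity = 3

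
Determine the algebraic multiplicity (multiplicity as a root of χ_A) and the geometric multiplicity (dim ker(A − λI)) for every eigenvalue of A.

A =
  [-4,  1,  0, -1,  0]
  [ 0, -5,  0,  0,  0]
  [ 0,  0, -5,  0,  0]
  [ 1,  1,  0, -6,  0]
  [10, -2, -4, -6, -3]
λ = -5: alg = 4, geom = 3; λ = -3: alg = 1, geom = 1

Step 1 — factor the characteristic polynomial to read off the algebraic multiplicities:
  χ_A(x) = (x + 3)*(x + 5)^4

Step 2 — compute geometric multiplicities via the rank-nullity identity g(λ) = n − rank(A − λI):
  rank(A − (-5)·I) = 2, so dim ker(A − (-5)·I) = n − 2 = 3
  rank(A − (-3)·I) = 4, so dim ker(A − (-3)·I) = n − 4 = 1

Summary:
  λ = -5: algebraic multiplicity = 4, geometric multiplicity = 3
  λ = -3: algebraic multiplicity = 1, geometric multiplicity = 1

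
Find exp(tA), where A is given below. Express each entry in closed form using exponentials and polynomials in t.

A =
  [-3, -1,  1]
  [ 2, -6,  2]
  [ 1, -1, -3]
e^{tA} =
  [t*exp(-4*t) + exp(-4*t), -t*exp(-4*t), t*exp(-4*t)]
  [2*t*exp(-4*t), -2*t*exp(-4*t) + exp(-4*t), 2*t*exp(-4*t)]
  [t*exp(-4*t), -t*exp(-4*t), t*exp(-4*t) + exp(-4*t)]

Strategy: write A = P · J · P⁻¹ where J is a Jordan canonical form, so e^{tA} = P · e^{tJ} · P⁻¹, and e^{tJ} can be computed block-by-block.

A has Jordan form
J =
  [-4,  1,  0]
  [ 0, -4,  0]
  [ 0,  0, -4]
(up to reordering of blocks).

Per-block formulas:
  For a 1×1 block at λ = -4: exp(t · [-4]) = [e^(-4t)].
  For a 2×2 Jordan block J_2(-4): exp(t · J_2(-4)) = e^(-4t)·(I + t·N), where N is the 2×2 nilpotent shift.

After assembling e^{tJ} and conjugating by P, we get:

e^{tA} =
  [t*exp(-4*t) + exp(-4*t), -t*exp(-4*t), t*exp(-4*t)]
  [2*t*exp(-4*t), -2*t*exp(-4*t) + exp(-4*t), 2*t*exp(-4*t)]
  [t*exp(-4*t), -t*exp(-4*t), t*exp(-4*t) + exp(-4*t)]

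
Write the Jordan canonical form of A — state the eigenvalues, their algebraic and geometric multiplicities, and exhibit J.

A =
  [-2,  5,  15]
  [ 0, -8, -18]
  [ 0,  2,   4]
J_2(-2) ⊕ J_1(-2)

The characteristic polynomial is
  det(x·I − A) = x^3 + 6*x^2 + 12*x + 8 = (x + 2)^3

Eigenvalues and multiplicities (the geometric multiplicity of λ is n − rank(A − λI), which equals the number of Jordan blocks for λ):
  λ = -2: algebraic multiplicity = 3, geometric multiplicity = 2

Determining the block sizes for each eigenvalue:
  λ = -2: 2 blocks summing to 3 forces exactly one block of size 2 and the rest size 1 → block sizes [2, 1]

Assembling the blocks gives a Jordan form
J =
  [-2,  1,  0]
  [ 0, -2,  0]
  [ 0,  0, -2]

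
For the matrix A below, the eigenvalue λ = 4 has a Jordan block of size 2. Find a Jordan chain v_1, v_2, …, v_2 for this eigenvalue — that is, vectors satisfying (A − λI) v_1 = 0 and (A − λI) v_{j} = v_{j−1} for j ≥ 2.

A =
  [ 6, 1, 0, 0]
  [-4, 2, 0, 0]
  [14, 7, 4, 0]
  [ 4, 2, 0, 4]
A Jordan chain for λ = 4 of length 2:
v_1 = (2, -4, 14, 4)ᵀ
v_2 = (1, 0, 0, 0)ᵀ

Let N = A − (4)·I. We want v_2 with N^2 v_2 = 0 but N^1 v_2 ≠ 0; then v_{j-1} := N · v_j for j = 2, …, 2.

Pick v_2 = (1, 0, 0, 0)ᵀ.
Then v_1 = N · v_2 = (2, -4, 14, 4)ᵀ.

Sanity check: (A − (4)·I) v_1 = (0, 0, 0, 0)ᵀ = 0. ✓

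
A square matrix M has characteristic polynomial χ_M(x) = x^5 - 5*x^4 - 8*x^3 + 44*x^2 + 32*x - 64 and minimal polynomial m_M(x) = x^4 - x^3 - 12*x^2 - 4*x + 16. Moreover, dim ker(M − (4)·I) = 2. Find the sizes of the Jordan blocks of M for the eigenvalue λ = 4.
Block sizes for λ = 4: [1, 1]

Step 1 — from the characteristic polynomial, algebraic multiplicity of λ = 4 is 2. From dim ker(M − (4)·I) = 2, there are exactly 2 Jordan blocks for λ = 4.
Step 2 — from the minimal polynomial, the factor (x − 4) tells us the largest block for λ = 4 has size 1.
Step 3 — with total size 2, 2 blocks, and largest block 1, the block sizes (in nonincreasing order) are [1, 1].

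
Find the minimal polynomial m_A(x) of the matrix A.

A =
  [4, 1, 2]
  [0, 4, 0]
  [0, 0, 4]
x^2 - 8*x + 16

The characteristic polynomial is χ_A(x) = (x - 4)^3, so the eigenvalues are known. The minimal polynomial is
  m_A(x) = Π_λ (x − λ)^{k_λ}
where k_λ is the size of the *largest* Jordan block for λ (equivalently, the smallest k with (A − λI)^k v = 0 for every generalised eigenvector v of λ).

  λ = 4: largest Jordan block has size 2, contributing (x − 4)^2

So m_A(x) = (x - 4)^2 = x^2 - 8*x + 16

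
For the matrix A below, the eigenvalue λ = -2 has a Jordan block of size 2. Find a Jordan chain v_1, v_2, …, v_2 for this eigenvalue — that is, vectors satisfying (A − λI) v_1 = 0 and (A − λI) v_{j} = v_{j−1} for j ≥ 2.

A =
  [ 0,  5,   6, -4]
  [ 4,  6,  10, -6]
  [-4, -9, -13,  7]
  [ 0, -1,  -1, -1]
A Jordan chain for λ = -2 of length 2:
v_1 = (2, 4, -4, 0)ᵀ
v_2 = (1, 0, 0, 0)ᵀ

Let N = A − (-2)·I. We want v_2 with N^2 v_2 = 0 but N^1 v_2 ≠ 0; then v_{j-1} := N · v_j for j = 2, …, 2.

Pick v_2 = (1, 0, 0, 0)ᵀ.
Then v_1 = N · v_2 = (2, 4, -4, 0)ᵀ.

Sanity check: (A − (-2)·I) v_1 = (0, 0, 0, 0)ᵀ = 0. ✓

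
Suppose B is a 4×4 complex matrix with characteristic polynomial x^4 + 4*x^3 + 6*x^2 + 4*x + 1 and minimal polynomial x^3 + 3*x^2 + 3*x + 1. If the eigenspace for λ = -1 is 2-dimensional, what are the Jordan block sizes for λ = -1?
Block sizes for λ = -1: [3, 1]

Step 1 — from the characteristic polynomial, algebraic multiplicity of λ = -1 is 4. From dim ker(B − (-1)·I) = 2, there are exactly 2 Jordan blocks for λ = -1.
Step 2 — from the minimal polynomial, the factor (x + 1)^3 tells us the largest block for λ = -1 has size 3.
Step 3 — with total size 4, 2 blocks, and largest block 3, the block sizes (in nonincreasing order) are [3, 1].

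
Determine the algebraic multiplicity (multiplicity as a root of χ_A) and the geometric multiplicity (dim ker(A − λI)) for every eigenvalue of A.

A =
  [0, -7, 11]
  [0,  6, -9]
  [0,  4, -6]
λ = 0: alg = 3, geom = 1

Step 1 — factor the characteristic polynomial to read off the algebraic multiplicities:
  χ_A(x) = x^3

Step 2 — compute geometric multiplicities via the rank-nullity identity g(λ) = n − rank(A − λI):
  rank(A − (0)·I) = 2, so dim ker(A − (0)·I) = n − 2 = 1

Summary:
  λ = 0: algebraic multiplicity = 3, geometric multiplicity = 1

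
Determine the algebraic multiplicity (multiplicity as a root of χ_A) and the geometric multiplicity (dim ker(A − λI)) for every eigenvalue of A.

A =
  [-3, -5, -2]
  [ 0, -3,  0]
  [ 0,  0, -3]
λ = -3: alg = 3, geom = 2

Step 1 — factor the characteristic polynomial to read off the algebraic multiplicities:
  χ_A(x) = (x + 3)^3

Step 2 — compute geometric multiplicities via the rank-nullity identity g(λ) = n − rank(A − λI):
  rank(A − (-3)·I) = 1, so dim ker(A − (-3)·I) = n − 1 = 2

Summary:
  λ = -3: algebraic multiplicity = 3, geometric multiplicity = 2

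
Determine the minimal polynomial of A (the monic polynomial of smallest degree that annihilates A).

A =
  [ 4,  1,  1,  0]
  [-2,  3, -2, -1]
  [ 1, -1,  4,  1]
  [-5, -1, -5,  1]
x^3 - 9*x^2 + 27*x - 27

The characteristic polynomial is χ_A(x) = (x - 3)^4, so the eigenvalues are known. The minimal polynomial is
  m_A(x) = Π_λ (x − λ)^{k_λ}
where k_λ is the size of the *largest* Jordan block for λ (equivalently, the smallest k with (A − λI)^k v = 0 for every generalised eigenvector v of λ).

  λ = 3: largest Jordan block has size 3, contributing (x − 3)^3

So m_A(x) = (x - 3)^3 = x^3 - 9*x^2 + 27*x - 27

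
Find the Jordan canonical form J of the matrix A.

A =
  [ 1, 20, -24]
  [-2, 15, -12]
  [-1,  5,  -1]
J_2(5) ⊕ J_1(5)

The characteristic polynomial is
  det(x·I − A) = x^3 - 15*x^2 + 75*x - 125 = (x - 5)^3

Eigenvalues and multiplicities (the geometric multiplicity of λ is n − rank(A − λI), which equals the number of Jordan blocks for λ):
  λ = 5: algebraic multiplicity = 3, geometric multiplicity = 2

Determining the block sizes for each eigenvalue:
  λ = 5: 2 blocks summing to 3 forces exactly one block of size 2 and the rest size 1 → block sizes [2, 1]

Assembling the blocks gives a Jordan form
J =
  [5, 1, 0]
  [0, 5, 0]
  [0, 0, 5]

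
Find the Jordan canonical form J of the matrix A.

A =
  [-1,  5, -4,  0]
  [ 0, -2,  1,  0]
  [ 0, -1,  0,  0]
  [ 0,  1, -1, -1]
J_3(-1) ⊕ J_1(-1)

The characteristic polynomial is
  det(x·I − A) = x^4 + 4*x^3 + 6*x^2 + 4*x + 1 = (x + 1)^4

Eigenvalues and multiplicities (the geometric multiplicity of λ is n − rank(A − λI), which equals the number of Jordan blocks for λ):
  λ = -1: algebraic multiplicity = 4, geometric multiplicity = 2

Determining the block sizes for each eigenvalue:
  λ = -1: with am = 4 and gm = 2, the partition is not yet determined (e.g. several partitions of 4 into 2 parts exist). Let N = A − (-1)·I. Computing rank(N^1) = 2, rank(N^2) = 1, rank(N^3) = 0; the number of blocks of size ≥ j is rank(N^{j−1}) − rank(N^j), giving [2, 1, 1]. So we have 1 block(s) of size 3, 1 block(s) of size 1 → block sizes [3, 1]

Assembling the blocks gives a Jordan form
J =
  [-1,  1,  0,  0]
  [ 0, -1,  1,  0]
  [ 0,  0, -1,  0]
  [ 0,  0,  0, -1]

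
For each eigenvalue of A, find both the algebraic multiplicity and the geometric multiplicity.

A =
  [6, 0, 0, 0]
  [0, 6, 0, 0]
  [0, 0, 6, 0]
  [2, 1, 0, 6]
λ = 6: alg = 4, geom = 3

Step 1 — factor the characteristic polynomial to read off the algebraic multiplicities:
  χ_A(x) = (x - 6)^4

Step 2 — compute geometric multiplicities via the rank-nullity identity g(λ) = n − rank(A − λI):
  rank(A − (6)·I) = 1, so dim ker(A − (6)·I) = n − 1 = 3

Summary:
  λ = 6: algebraic multiplicity = 4, geometric multiplicity = 3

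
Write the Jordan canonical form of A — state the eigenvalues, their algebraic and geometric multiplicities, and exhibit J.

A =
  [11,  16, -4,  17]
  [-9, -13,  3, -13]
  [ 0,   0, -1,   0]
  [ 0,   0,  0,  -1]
J_3(-1) ⊕ J_1(-1)

The characteristic polynomial is
  det(x·I − A) = x^4 + 4*x^3 + 6*x^2 + 4*x + 1 = (x + 1)^4

Eigenvalues and multiplicities (the geometric multiplicity of λ is n − rank(A − λI), which equals the number of Jordan blocks for λ):
  λ = -1: algebraic multiplicity = 4, geometric multiplicity = 2

Determining the block sizes for each eigenvalue:
  λ = -1: with am = 4 and gm = 2, the partition is not yet determined (e.g. several partitions of 4 into 2 parts exist). Let N = A − (-1)·I. Computing rank(N^1) = 2, rank(N^2) = 1, rank(N^3) = 0; the number of blocks of size ≥ j is rank(N^{j−1}) − rank(N^j), giving [2, 1, 1]. So we have 1 block(s) of size 3, 1 block(s) of size 1 → block sizes [3, 1]

Assembling the blocks gives a Jordan form
J =
  [-1,  1,  0,  0]
  [ 0, -1,  1,  0]
  [ 0,  0, -1,  0]
  [ 0,  0,  0, -1]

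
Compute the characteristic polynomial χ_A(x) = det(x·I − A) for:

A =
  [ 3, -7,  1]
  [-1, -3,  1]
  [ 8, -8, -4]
x^3 + 4*x^2 - 16*x - 64

Expanding det(x·I − A) (e.g. by cofactor expansion or by noting that A is similar to its Jordan form J, which has the same characteristic polynomial as A) gives
  χ_A(x) = x^3 + 4*x^2 - 16*x - 64
which factors as (x - 4)*(x + 4)^2. The eigenvalues (with algebraic multiplicities) are λ = -4 with multiplicity 2, λ = 4 with multiplicity 1.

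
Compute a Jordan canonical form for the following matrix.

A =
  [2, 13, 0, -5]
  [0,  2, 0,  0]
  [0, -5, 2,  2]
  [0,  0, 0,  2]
J_2(2) ⊕ J_2(2)

The characteristic polynomial is
  det(x·I − A) = x^4 - 8*x^3 + 24*x^2 - 32*x + 16 = (x - 2)^4

Eigenvalues and multiplicities (the geometric multiplicity of λ is n − rank(A − λI), which equals the number of Jordan blocks for λ):
  λ = 2: algebraic multiplicity = 4, geometric multiplicity = 2

Determining the block sizes for each eigenvalue:
  λ = 2: with am = 4 and gm = 2, the partition is not yet determined (e.g. several partitions of 4 into 2 parts exist). Let N = A − (2)·I. Computing rank(N^1) = 2, rank(N^2) = 0; the number of blocks of size ≥ j is rank(N^{j−1}) − rank(N^j), giving [2, 2]. So we have 2 block(s) of size 2 → block sizes [2, 2]

Assembling the blocks gives a Jordan form
J =
  [2, 1, 0, 0]
  [0, 2, 0, 0]
  [0, 0, 2, 1]
  [0, 0, 0, 2]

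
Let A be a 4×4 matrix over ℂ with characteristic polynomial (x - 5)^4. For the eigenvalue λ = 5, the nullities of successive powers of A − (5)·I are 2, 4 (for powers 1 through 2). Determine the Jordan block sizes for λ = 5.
Block sizes for λ = 5: [2, 2]

From the dimensions of kernels of powers, the number of Jordan blocks of size at least j is d_j − d_{j−1} where d_j = dim ker(N^j) (with d_0 = 0). Computing the differences gives [2, 2].
The number of blocks of size exactly k is (#blocks of size ≥ k) − (#blocks of size ≥ k + 1), so the partition is: 2 block(s) of size 2.
In nonincreasing order the block sizes are [2, 2].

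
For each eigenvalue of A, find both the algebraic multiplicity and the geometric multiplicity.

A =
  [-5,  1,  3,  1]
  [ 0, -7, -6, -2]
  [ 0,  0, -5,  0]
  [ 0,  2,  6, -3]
λ = -5: alg = 4, geom = 3

Step 1 — factor the characteristic polynomial to read off the algebraic multiplicities:
  χ_A(x) = (x + 5)^4

Step 2 — compute geometric multiplicities via the rank-nullity identity g(λ) = n − rank(A − λI):
  rank(A − (-5)·I) = 1, so dim ker(A − (-5)·I) = n − 1 = 3

Summary:
  λ = -5: algebraic multiplicity = 4, geometric multiplicity = 3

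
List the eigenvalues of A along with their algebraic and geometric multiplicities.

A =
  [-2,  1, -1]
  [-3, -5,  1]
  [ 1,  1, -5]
λ = -4: alg = 3, geom = 1

Step 1 — factor the characteristic polynomial to read off the algebraic multiplicities:
  χ_A(x) = (x + 4)^3

Step 2 — compute geometric multiplicities via the rank-nullity identity g(λ) = n − rank(A − λI):
  rank(A − (-4)·I) = 2, so dim ker(A − (-4)·I) = n − 2 = 1

Summary:
  λ = -4: algebraic multiplicity = 3, geometric multiplicity = 1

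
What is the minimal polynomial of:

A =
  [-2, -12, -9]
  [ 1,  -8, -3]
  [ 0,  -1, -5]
x^3 + 15*x^2 + 75*x + 125

The characteristic polynomial is χ_A(x) = (x + 5)^3, so the eigenvalues are known. The minimal polynomial is
  m_A(x) = Π_λ (x − λ)^{k_λ}
where k_λ is the size of the *largest* Jordan block for λ (equivalently, the smallest k with (A − λI)^k v = 0 for every generalised eigenvector v of λ).

  λ = -5: largest Jordan block has size 3, contributing (x + 5)^3

So m_A(x) = (x + 5)^3 = x^3 + 15*x^2 + 75*x + 125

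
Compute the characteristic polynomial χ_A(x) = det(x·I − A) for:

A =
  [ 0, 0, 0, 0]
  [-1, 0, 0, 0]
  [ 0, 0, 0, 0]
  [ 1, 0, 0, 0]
x^4

Expanding det(x·I − A) (e.g. by cofactor expansion or by noting that A is similar to its Jordan form J, which has the same characteristic polynomial as A) gives
  χ_A(x) = x^4
which factors as x^4. The eigenvalues (with algebraic multiplicities) are λ = 0 with multiplicity 4.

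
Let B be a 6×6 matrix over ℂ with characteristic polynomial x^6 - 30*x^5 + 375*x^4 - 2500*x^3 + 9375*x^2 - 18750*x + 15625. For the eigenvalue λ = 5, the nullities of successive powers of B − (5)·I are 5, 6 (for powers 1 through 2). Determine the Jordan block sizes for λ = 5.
Block sizes for λ = 5: [2, 1, 1, 1, 1]

From the dimensions of kernels of powers, the number of Jordan blocks of size at least j is d_j − d_{j−1} where d_j = dim ker(N^j) (with d_0 = 0). Computing the differences gives [5, 1].
The number of blocks of size exactly k is (#blocks of size ≥ k) − (#blocks of size ≥ k + 1), so the partition is: 4 block(s) of size 1, 1 block(s) of size 2.
In nonincreasing order the block sizes are [2, 1, 1, 1, 1].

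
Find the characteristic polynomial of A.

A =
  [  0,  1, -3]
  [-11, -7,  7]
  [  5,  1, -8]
x^3 + 15*x^2 + 75*x + 125

Expanding det(x·I − A) (e.g. by cofactor expansion or by noting that A is similar to its Jordan form J, which has the same characteristic polynomial as A) gives
  χ_A(x) = x^3 + 15*x^2 + 75*x + 125
which factors as (x + 5)^3. The eigenvalues (with algebraic multiplicities) are λ = -5 with multiplicity 3.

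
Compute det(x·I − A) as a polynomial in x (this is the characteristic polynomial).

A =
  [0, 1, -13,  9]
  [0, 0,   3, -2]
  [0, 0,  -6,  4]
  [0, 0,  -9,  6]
x^4

Expanding det(x·I − A) (e.g. by cofactor expansion or by noting that A is similar to its Jordan form J, which has the same characteristic polynomial as A) gives
  χ_A(x) = x^4
which factors as x^4. The eigenvalues (with algebraic multiplicities) are λ = 0 with multiplicity 4.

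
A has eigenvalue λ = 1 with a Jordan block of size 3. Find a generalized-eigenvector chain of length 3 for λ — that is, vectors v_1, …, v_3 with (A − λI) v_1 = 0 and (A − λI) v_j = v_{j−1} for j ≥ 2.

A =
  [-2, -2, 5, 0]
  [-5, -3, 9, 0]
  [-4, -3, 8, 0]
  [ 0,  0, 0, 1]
A Jordan chain for λ = 1 of length 3:
v_1 = (-1, -1, -1, 0)ᵀ
v_2 = (-3, -5, -4, 0)ᵀ
v_3 = (1, 0, 0, 0)ᵀ

Let N = A − (1)·I. We want v_3 with N^3 v_3 = 0 but N^2 v_3 ≠ 0; then v_{j-1} := N · v_j for j = 3, …, 2.

Pick v_3 = (1, 0, 0, 0)ᵀ.
Then v_2 = N · v_3 = (-3, -5, -4, 0)ᵀ.
Then v_1 = N · v_2 = (-1, -1, -1, 0)ᵀ.

Sanity check: (A − (1)·I) v_1 = (0, 0, 0, 0)ᵀ = 0. ✓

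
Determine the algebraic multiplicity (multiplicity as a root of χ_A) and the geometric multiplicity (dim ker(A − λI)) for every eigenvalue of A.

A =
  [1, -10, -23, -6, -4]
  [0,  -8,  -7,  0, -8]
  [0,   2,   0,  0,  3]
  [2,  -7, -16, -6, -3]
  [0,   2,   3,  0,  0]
λ = -3: alg = 3, geom = 1; λ = -2: alg = 2, geom = 1

Step 1 — factor the characteristic polynomial to read off the algebraic multiplicities:
  χ_A(x) = (x + 2)^2*(x + 3)^3

Step 2 — compute geometric multiplicities via the rank-nullity identity g(λ) = n − rank(A − λI):
  rank(A − (-3)·I) = 4, so dim ker(A − (-3)·I) = n − 4 = 1
  rank(A − (-2)·I) = 4, so dim ker(A − (-2)·I) = n − 4 = 1

Summary:
  λ = -3: algebraic multiplicity = 3, geometric multiplicity = 1
  λ = -2: algebraic multiplicity = 2, geometric multiplicity = 1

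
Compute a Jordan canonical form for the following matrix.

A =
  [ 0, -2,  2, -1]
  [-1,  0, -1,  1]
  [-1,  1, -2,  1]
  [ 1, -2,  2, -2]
J_2(-1) ⊕ J_2(-1)

The characteristic polynomial is
  det(x·I − A) = x^4 + 4*x^3 + 6*x^2 + 4*x + 1 = (x + 1)^4

Eigenvalues and multiplicities (the geometric multiplicity of λ is n − rank(A − λI), which equals the number of Jordan blocks for λ):
  λ = -1: algebraic multiplicity = 4, geometric multiplicity = 2

Determining the block sizes for each eigenvalue:
  λ = -1: with am = 4 and gm = 2, the partition is not yet determined (e.g. several partitions of 4 into 2 parts exist). Let N = A − (-1)·I. Computing rank(N^1) = 2, rank(N^2) = 0; the number of blocks of size ≥ j is rank(N^{j−1}) − rank(N^j), giving [2, 2]. So we have 2 block(s) of size 2 → block sizes [2, 2]

Assembling the blocks gives a Jordan form
J =
  [-1,  1,  0,  0]
  [ 0, -1,  0,  0]
  [ 0,  0, -1,  1]
  [ 0,  0,  0, -1]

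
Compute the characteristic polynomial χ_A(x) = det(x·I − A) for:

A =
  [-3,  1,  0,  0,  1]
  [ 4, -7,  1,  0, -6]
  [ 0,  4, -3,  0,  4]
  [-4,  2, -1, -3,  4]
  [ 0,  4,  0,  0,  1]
x^5 + 15*x^4 + 90*x^3 + 270*x^2 + 405*x + 243

Expanding det(x·I − A) (e.g. by cofactor expansion or by noting that A is similar to its Jordan form J, which has the same characteristic polynomial as A) gives
  χ_A(x) = x^5 + 15*x^4 + 90*x^3 + 270*x^2 + 405*x + 243
which factors as (x + 3)^5. The eigenvalues (with algebraic multiplicities) are λ = -3 with multiplicity 5.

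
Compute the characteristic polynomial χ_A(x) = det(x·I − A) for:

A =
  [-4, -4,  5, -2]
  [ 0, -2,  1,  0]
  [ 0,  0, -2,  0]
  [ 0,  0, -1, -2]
x^4 + 10*x^3 + 36*x^2 + 56*x + 32

Expanding det(x·I − A) (e.g. by cofactor expansion or by noting that A is similar to its Jordan form J, which has the same characteristic polynomial as A) gives
  χ_A(x) = x^4 + 10*x^3 + 36*x^2 + 56*x + 32
which factors as (x + 2)^3*(x + 4). The eigenvalues (with algebraic multiplicities) are λ = -4 with multiplicity 1, λ = -2 with multiplicity 3.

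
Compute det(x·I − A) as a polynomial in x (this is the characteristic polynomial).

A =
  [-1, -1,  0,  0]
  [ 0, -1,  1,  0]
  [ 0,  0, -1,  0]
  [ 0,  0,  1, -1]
x^4 + 4*x^3 + 6*x^2 + 4*x + 1

Expanding det(x·I − A) (e.g. by cofactor expansion or by noting that A is similar to its Jordan form J, which has the same characteristic polynomial as A) gives
  χ_A(x) = x^4 + 4*x^3 + 6*x^2 + 4*x + 1
which factors as (x + 1)^4. The eigenvalues (with algebraic multiplicities) are λ = -1 with multiplicity 4.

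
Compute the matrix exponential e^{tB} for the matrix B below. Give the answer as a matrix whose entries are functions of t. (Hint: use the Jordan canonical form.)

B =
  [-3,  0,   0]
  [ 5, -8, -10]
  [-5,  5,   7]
e^{tB} =
  [exp(-3*t), 0, 0]
  [exp(2*t) - exp(-3*t), -exp(2*t) + 2*exp(-3*t), -2*exp(2*t) + 2*exp(-3*t)]
  [-exp(2*t) + exp(-3*t), exp(2*t) - exp(-3*t), 2*exp(2*t) - exp(-3*t)]

Strategy: write B = P · J · P⁻¹ where J is a Jordan canonical form, so e^{tB} = P · e^{tJ} · P⁻¹, and e^{tJ} can be computed block-by-block.

B has Jordan form
J =
  [-3,  0, 0]
  [ 0, -3, 0]
  [ 0,  0, 2]
(up to reordering of blocks).

Per-block formulas:
  For a 1×1 block at λ = 2: exp(t · [2]) = [e^(2t)].
  For a 1×1 block at λ = -3: exp(t · [-3]) = [e^(-3t)].

After assembling e^{tJ} and conjugating by P, we get:

e^{tB} =
  [exp(-3*t), 0, 0]
  [exp(2*t) - exp(-3*t), -exp(2*t) + 2*exp(-3*t), -2*exp(2*t) + 2*exp(-3*t)]
  [-exp(2*t) + exp(-3*t), exp(2*t) - exp(-3*t), 2*exp(2*t) - exp(-3*t)]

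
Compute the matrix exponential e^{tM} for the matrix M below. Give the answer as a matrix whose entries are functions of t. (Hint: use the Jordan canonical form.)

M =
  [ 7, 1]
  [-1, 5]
e^{tM} =
  [t*exp(6*t) + exp(6*t), t*exp(6*t)]
  [-t*exp(6*t), -t*exp(6*t) + exp(6*t)]

Strategy: write M = P · J · P⁻¹ where J is a Jordan canonical form, so e^{tM} = P · e^{tJ} · P⁻¹, and e^{tJ} can be computed block-by-block.

M has Jordan form
J =
  [6, 1]
  [0, 6]
(up to reordering of blocks).

Per-block formulas:
  For a 2×2 Jordan block J_2(6): exp(t · J_2(6)) = e^(6t)·(I + t·N), where N is the 2×2 nilpotent shift.

After assembling e^{tJ} and conjugating by P, we get:

e^{tM} =
  [t*exp(6*t) + exp(6*t), t*exp(6*t)]
  [-t*exp(6*t), -t*exp(6*t) + exp(6*t)]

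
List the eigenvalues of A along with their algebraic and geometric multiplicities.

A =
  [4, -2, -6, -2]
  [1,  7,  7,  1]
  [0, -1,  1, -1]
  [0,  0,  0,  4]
λ = 4: alg = 4, geom = 2

Step 1 — factor the characteristic polynomial to read off the algebraic multiplicities:
  χ_A(x) = (x - 4)^4

Step 2 — compute geometric multiplicities via the rank-nullity identity g(λ) = n − rank(A − λI):
  rank(A − (4)·I) = 2, so dim ker(A − (4)·I) = n − 2 = 2

Summary:
  λ = 4: algebraic multiplicity = 4, geometric multiplicity = 2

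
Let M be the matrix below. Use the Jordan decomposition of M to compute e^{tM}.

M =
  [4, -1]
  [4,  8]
e^{tM} =
  [-2*t*exp(6*t) + exp(6*t), -t*exp(6*t)]
  [4*t*exp(6*t), 2*t*exp(6*t) + exp(6*t)]

Strategy: write M = P · J · P⁻¹ where J is a Jordan canonical form, so e^{tM} = P · e^{tJ} · P⁻¹, and e^{tJ} can be computed block-by-block.

M has Jordan form
J =
  [6, 1]
  [0, 6]
(up to reordering of blocks).

Per-block formulas:
  For a 2×2 Jordan block J_2(6): exp(t · J_2(6)) = e^(6t)·(I + t·N), where N is the 2×2 nilpotent shift.

After assembling e^{tJ} and conjugating by P, we get:

e^{tM} =
  [-2*t*exp(6*t) + exp(6*t), -t*exp(6*t)]
  [4*t*exp(6*t), 2*t*exp(6*t) + exp(6*t)]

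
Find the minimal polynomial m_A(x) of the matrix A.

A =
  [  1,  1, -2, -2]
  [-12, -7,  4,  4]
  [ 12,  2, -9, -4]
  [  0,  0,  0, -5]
x^2 + 10*x + 25

The characteristic polynomial is χ_A(x) = (x + 5)^4, so the eigenvalues are known. The minimal polynomial is
  m_A(x) = Π_λ (x − λ)^{k_λ}
where k_λ is the size of the *largest* Jordan block for λ (equivalently, the smallest k with (A − λI)^k v = 0 for every generalised eigenvector v of λ).

  λ = -5: largest Jordan block has size 2, contributing (x + 5)^2

So m_A(x) = (x + 5)^2 = x^2 + 10*x + 25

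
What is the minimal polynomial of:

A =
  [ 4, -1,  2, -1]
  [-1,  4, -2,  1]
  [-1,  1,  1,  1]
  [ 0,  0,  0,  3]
x^2 - 6*x + 9

The characteristic polynomial is χ_A(x) = (x - 3)^4, so the eigenvalues are known. The minimal polynomial is
  m_A(x) = Π_λ (x − λ)^{k_λ}
where k_λ is the size of the *largest* Jordan block for λ (equivalently, the smallest k with (A − λI)^k v = 0 for every generalised eigenvector v of λ).

  λ = 3: largest Jordan block has size 2, contributing (x − 3)^2

So m_A(x) = (x - 3)^2 = x^2 - 6*x + 9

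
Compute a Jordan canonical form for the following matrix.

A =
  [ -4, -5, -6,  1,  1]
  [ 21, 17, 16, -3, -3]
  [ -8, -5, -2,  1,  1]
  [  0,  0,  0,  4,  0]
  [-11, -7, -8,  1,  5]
J_3(4) ⊕ J_1(4) ⊕ J_1(4)

The characteristic polynomial is
  det(x·I − A) = x^5 - 20*x^4 + 160*x^3 - 640*x^2 + 1280*x - 1024 = (x - 4)^5

Eigenvalues and multiplicities (the geometric multiplicity of λ is n − rank(A − λI), which equals the number of Jordan blocks for λ):
  λ = 4: algebraic multiplicity = 5, geometric multiplicity = 3

Determining the block sizes for each eigenvalue:
  λ = 4: with am = 5 and gm = 3, the partition is not yet determined (e.g. several partitions of 5 into 3 parts exist). Let N = A − (4)·I. Computing rank(N^1) = 2, rank(N^2) = 1, rank(N^3) = 0; the number of blocks of size ≥ j is rank(N^{j−1}) − rank(N^j), giving [3, 1, 1]. So we have 1 block(s) of size 3, 2 block(s) of size 1 → block sizes [3, 1, 1]

Assembling the blocks gives a Jordan form
J =
  [4, 1, 0, 0, 0]
  [0, 4, 1, 0, 0]
  [0, 0, 4, 0, 0]
  [0, 0, 0, 4, 0]
  [0, 0, 0, 0, 4]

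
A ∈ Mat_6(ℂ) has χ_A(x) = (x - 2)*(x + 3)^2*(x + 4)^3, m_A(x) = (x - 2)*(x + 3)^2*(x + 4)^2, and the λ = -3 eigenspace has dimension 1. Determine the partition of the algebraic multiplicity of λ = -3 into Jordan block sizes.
Block sizes for λ = -3: [2]

Step 1 — from the characteristic polynomial, algebraic multiplicity of λ = -3 is 2. From dim ker(A − (-3)·I) = 1, there are exactly 1 Jordan blocks for λ = -3.
Step 2 — from the minimal polynomial, the factor (x + 3)^2 tells us the largest block for λ = -3 has size 2.
Step 3 — with total size 2, 1 blocks, and largest block 2, the block sizes (in nonincreasing order) are [2].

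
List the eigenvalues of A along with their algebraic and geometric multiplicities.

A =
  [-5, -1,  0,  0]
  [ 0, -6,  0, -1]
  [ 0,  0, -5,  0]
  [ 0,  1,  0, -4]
λ = -5: alg = 4, geom = 2

Step 1 — factor the characteristic polynomial to read off the algebraic multiplicities:
  χ_A(x) = (x + 5)^4

Step 2 — compute geometric multiplicities via the rank-nullity identity g(λ) = n − rank(A − λI):
  rank(A − (-5)·I) = 2, so dim ker(A − (-5)·I) = n − 2 = 2

Summary:
  λ = -5: algebraic multiplicity = 4, geometric multiplicity = 2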